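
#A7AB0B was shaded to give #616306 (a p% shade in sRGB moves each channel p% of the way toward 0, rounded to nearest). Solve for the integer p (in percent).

42%

#A7AB0B is rgb(167, 171, 11); #616306 is rgb(97, 99, 6).
On the G channel (widest range): 99 ≈ 171 + (p/100)(0 − 171), so p ≈ 100×(99 − 171)/(0 − 171) = -7200/-171 = 42.11.
p = 42 reproduces all three channels after rounding.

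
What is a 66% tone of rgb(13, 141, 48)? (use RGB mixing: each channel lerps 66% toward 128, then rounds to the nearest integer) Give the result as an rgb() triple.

rgb(89, 132, 101)

A 66% tone moves each channel 66% toward 128:
  R: 13 + 75.9 = 88.9 → 89
  G: 141 − 8.58 = 132.42 → 132
  B: 48 + 0.66×(128−48) = 48 + 52.8 = 100.8 → 101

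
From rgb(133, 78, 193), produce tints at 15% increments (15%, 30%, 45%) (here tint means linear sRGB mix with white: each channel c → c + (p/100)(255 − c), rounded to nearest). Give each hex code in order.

15%: (133 + 18.3 = 151.3→151, 78 + 26.55 = 104.55→105, 193 + 9.3 = 202.3→202) → #9769ca
30%: (133 + 36.6 = 169.6→170, 78 + 53.1 = 131.1→131, 193 + 18.6 = 211.6→212) → #aa83d4
45%: (133 + 54.9 = 187.9→188, 78 + 79.65 = 157.65→158, 193 + 27.9 = 220.9→221) → #bc9edd

#9769ca, #aa83d4, #bc9edd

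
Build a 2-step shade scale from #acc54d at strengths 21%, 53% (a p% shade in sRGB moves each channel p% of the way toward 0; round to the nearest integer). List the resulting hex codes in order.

#889c3d, #515d24

#acc54d is rgb(172, 197, 77).
21%: (172 − 36.12 = 135.88→136, 197 − 41.37 = 155.63→156, 77 − 16.17 = 60.83→61) → #889c3d
53%: (172 − 91.16 = 80.84→81, 197 − 104.41 = 92.59→93, 77 − 40.81 = 36.19→36) → #515d24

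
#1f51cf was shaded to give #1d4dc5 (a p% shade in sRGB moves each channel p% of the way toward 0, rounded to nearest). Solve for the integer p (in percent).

5%

#1f51cf is rgb(31, 81, 207); #1d4dc5 is rgb(29, 77, 197).
On the B channel (widest range): 197 ≈ 207 + (p/100)(0 − 207), so p ≈ 100×(197 − 207)/(0 − 207) = -1000/-207 = 4.83.
p = 5 reproduces all three channels after rounding.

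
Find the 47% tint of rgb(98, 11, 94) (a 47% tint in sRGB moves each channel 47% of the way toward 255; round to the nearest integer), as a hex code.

#ac7eaa

Per channel, c → c + 0.47(255 − c):
  R: 98 + 0.47×(255−98) = 98 + 73.79 = 171.79 → 172
  G: 11 + 114.68 = 125.68 → 126
  B: 94 + 75.67 = 169.67 → 170
rgb(172, 126, 170) = #ac7eaa.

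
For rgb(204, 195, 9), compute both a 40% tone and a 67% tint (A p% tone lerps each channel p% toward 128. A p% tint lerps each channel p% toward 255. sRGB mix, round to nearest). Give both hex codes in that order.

40% tone:
  R: 204 + 0.4×(128−204) = 204 − 30.4 = 173.6 → 174
  G: 195 − 26.8 = 168.2 → 168
  B: 9 + 0.4×(128−9) = 9 + 47.6 = 56.6 → 57
  → #aea839
67% tint:
  R: 204 + 34.17 = 238.17 → 238
  G: 195 + 0.67×(255−195) = 195 + 40.2 = 235.2 → 235
  B: 9 + 164.82 = 173.82 → 174
  → #eeebae

#aea839, #eeebae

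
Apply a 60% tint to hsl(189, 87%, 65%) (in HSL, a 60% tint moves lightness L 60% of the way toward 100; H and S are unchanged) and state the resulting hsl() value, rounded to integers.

L moves 60% from 65 toward 100: 65 + 21 = 86 → 86.
H and S are unchanged.

hsl(189, 87%, 86%)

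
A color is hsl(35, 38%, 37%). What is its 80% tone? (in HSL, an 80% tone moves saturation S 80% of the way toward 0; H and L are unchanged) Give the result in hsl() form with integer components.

S moves 80% from 38 toward 0: 38 − 30.4 = 7.6 → 8.
H and L are unchanged.

hsl(35, 8%, 37%)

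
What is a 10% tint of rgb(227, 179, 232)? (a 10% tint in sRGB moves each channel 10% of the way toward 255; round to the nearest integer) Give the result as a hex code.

#E6BBEA

A 10% tint moves each channel 10% toward 255:
  R: 227 + 0.1×(255−227) = 227 + 2.8 = 229.8 → 230
  G: 179 + 7.6 = 186.6 → 187
  B: 232 + 0.1×(255−232) = 232 + 2.3 = 234.3 → 234
rgb(230, 187, 234) = #E6BBEA.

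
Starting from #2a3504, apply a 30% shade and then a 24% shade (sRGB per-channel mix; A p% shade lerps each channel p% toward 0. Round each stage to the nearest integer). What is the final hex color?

#2a3504 is rgb(42, 53, 4).
Lerp each channel 30% toward 0:
  R: 42 − 12.6 = 29.4 → 29
  G: 53 + 0.3×(0−53) = 53 − 15.9 = 37.1 → 37
  B: 4 + 0.3×(0−4) = 4 − 1.2 = 2.8 → 3
After the shade: rgb(29, 37, 3) = #1d2503.
A 24% shade moves each channel 24% toward 0:
  R: 29 + 0.24×(0−29) = 29 − 6.96 = 22.04 → 22
  G: 37 + 0.24×(0−37) = 37 − 8.88 = 28.12 → 28
  B: 3 + 0.24×(0−3) = 3 − 0.72 = 2.28 → 2
rgb(22, 28, 2) = #161c02.

#161c02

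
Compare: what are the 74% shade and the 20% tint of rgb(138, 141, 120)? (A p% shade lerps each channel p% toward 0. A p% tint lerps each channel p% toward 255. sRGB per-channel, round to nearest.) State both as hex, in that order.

74% shade:
  R: 138 + 0.74×(0−138) = 138 − 102.12 = 35.88 → 36
  G: 141 + 0.74×(0−141) = 141 − 104.34 = 36.66 → 37
  B: 120 + 0.74×(0−120) = 120 − 88.8 = 31.2 → 31
  → #24251F
20% tint:
  R: 138 + 0.2×(255−138) = 138 + 23.4 = 161.4 → 161
  G: 141 + 0.2×(255−141) = 141 + 22.8 = 163.8 → 164
  B: 120 + 0.2×(255−120) = 120 + 27 = 147 → 147
  → #A1A493

#24251F, #A1A493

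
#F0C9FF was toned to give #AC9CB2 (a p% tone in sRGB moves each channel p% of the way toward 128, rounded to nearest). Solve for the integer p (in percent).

#F0C9FF is rgb(240, 201, 255); #AC9CB2 is rgb(172, 156, 178).
On the B channel (widest range): 178 ≈ 255 + (p/100)(128 − 255), so p ≈ 100×(178 − 255)/(128 − 255) = -7700/-127 = 60.63.
p = 61 reproduces all three channels after rounding.

61%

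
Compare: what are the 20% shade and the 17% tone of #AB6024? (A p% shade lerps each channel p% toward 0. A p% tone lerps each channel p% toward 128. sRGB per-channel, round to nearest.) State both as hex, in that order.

#894D1D, #A46534

#AB6024 is rgb(171, 96, 36).
20% shade:
  R: 171 + 0.2×(0−171) = 171 − 34.2 = 136.8 → 137
  G: 96 − 19.2 = 76.8 → 77
  B: 36 + 0.2×(0−36) = 36 − 7.2 = 28.8 → 29
  → #894D1D
17% tone:
  R: 171 + 0.17×(128−171) = 171 − 7.31 = 163.69 → 164
  G: 96 + 0.17×(128−96) = 96 + 5.44 = 101.44 → 101
  B: 36 + 15.64 = 51.64 → 52
  → #A46534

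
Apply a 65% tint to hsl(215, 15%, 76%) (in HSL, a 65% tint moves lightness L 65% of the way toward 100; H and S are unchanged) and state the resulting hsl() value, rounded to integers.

L moves 65% from 76 toward 100: 76 + 15.6 = 91.6 → 92.
H and S are unchanged.

hsl(215, 15%, 92%)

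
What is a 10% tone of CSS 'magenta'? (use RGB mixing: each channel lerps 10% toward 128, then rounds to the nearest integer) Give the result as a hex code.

CSS magenta is rgb(255, 0, 255).
Per channel, c → c + 0.1(128 − c):
  R: 255 − 12.7 = 242.3 → 242
  G: 0 + 0.1×(128−0) = 0 + 12.8 = 12.8 → 13
  B: 255 − 12.7 = 242.3 → 242
rgb(242, 13, 242) = #f20df2.

#f20df2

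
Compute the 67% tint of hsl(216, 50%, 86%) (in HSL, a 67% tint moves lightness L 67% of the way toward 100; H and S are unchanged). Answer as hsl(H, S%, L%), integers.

hsl(216, 50%, 95%)

L moves 67% from 86 toward 100: 86 + 9.38 = 95.38 → 95.
H and S are unchanged.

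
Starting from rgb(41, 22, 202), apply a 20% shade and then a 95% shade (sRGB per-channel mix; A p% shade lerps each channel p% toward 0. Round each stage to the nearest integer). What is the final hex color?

#020108

A 20% shade moves each channel 20% toward 0:
  R: 41 + 0.2×(0−41) = 41 − 8.2 = 32.8 → 33
  G: 22 − 4.4 = 17.6 → 18
  B: 202 + 0.2×(0−202) = 202 − 40.4 = 161.6 → 162
After the shade: rgb(33, 18, 162) = #2112A2.
Lerp each channel 95% toward 0:
  R: 33 + 0.95×(0−33) = 33 − 31.35 = 1.65 → 2
  G: 18 + 0.95×(0−18) = 18 − 17.1 = 0.9 → 1
  B: 162 − 153.9 = 8.1 → 8
rgb(2, 1, 8) = #020108.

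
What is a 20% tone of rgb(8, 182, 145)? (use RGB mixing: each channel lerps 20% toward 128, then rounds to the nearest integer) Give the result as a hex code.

A 20% tone moves each channel 20% toward 128:
  R: 8 + 0.2×(128−8) = 8 + 24 = 32 → 32
  G: 182 − 10.8 = 171.2 → 171
  B: 145 − 3.4 = 141.6 → 142
rgb(32, 171, 142) = #20AB8E.

#20AB8E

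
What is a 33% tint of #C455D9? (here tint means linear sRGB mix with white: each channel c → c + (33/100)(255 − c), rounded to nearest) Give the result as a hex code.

#D78DE6

#C455D9 is rgb(196, 85, 217).
Lerp each channel 33% toward 255:
  R: 196 + 0.33×(255−196) = 196 + 19.47 = 215.47 → 215
  G: 85 + 56.1 = 141.1 → 141
  B: 217 + 0.33×(255−217) = 217 + 12.54 = 229.54 → 230
rgb(215, 141, 230) = #D78DE6.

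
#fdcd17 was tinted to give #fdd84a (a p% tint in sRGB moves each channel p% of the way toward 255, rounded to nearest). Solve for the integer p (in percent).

22%

#fdcd17 is rgb(253, 205, 23); #fdd84a is rgb(253, 216, 74).
On the B channel (widest range): 74 ≈ 23 + (p/100)(255 − 23), so p ≈ 100×(74 − 23)/(255 − 23) = 5100/232 = 21.98.
p = 22 reproduces all three channels after rounding.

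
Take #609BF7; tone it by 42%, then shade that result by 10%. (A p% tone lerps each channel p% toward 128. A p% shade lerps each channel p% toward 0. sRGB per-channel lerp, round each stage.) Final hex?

#609BF7 is rgb(96, 155, 247).
Lerp each channel 42% toward 128:
  R: 96 + 0.42×(128−96) = 96 + 13.44 = 109.44 → 109
  G: 155 + 0.42×(128−155) = 155 − 11.34 = 143.66 → 144
  B: 247 − 49.98 = 197.02 → 197
After the tone: rgb(109, 144, 197) = #6D90C5.
Per channel, c → c + 0.1(0 − c):
  R: 109 − 10.9 = 98.1 → 98
  G: 144 + 0.1×(0−144) = 144 − 14.4 = 129.6 → 130
  B: 197 + 0.1×(0−197) = 197 − 19.7 = 177.3 → 177
rgb(98, 130, 177) = #6282B1.

#6282B1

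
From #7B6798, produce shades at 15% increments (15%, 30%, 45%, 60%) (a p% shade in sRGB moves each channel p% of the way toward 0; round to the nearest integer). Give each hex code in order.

#7B6798 is rgb(123, 103, 152).
15%: (123 − 18.45 = 104.55→105, 103 − 15.45 = 87.55→88, 152 − 22.8 = 129.2→129) → #695881
30%: (123 − 36.9 = 86.1→86, 103 − 30.9 = 72.1→72, 152 − 45.6 = 106.4→106) → #56486A
45%: (123 − 55.35 = 67.65→68, 103 − 46.35 = 56.65→57, 152 − 68.4 = 83.6→84) → #443954
60%: (123 − 73.8 = 49.2→49, 103 − 61.8 = 41.2→41, 152 − 91.2 = 60.8→61) → #31293D

#695881, #56486A, #443954, #31293D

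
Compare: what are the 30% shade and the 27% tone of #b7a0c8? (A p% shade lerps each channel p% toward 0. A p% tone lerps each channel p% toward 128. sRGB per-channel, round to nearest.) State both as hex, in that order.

#b7a0c8 is rgb(183, 160, 200).
30% shade:
  R: 183 + 0.3×(0−183) = 183 − 54.9 = 128.1 → 128
  G: 160 + 0.3×(0−160) = 160 − 48 = 112 → 112
  B: 200 − 60 = 140 → 140
  → #80708c
27% tone:
  R: 183 + 0.27×(128−183) = 183 − 14.85 = 168.15 → 168
  G: 160 + 0.27×(128−160) = 160 − 8.64 = 151.36 → 151
  B: 200 + 0.27×(128−200) = 200 − 19.44 = 180.56 → 181
  → #a897b5

#80708c, #a897b5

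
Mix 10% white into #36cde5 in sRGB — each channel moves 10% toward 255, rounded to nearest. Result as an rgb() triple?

#36cde5 is rgb(54, 205, 229).
A 10% tint moves each channel 10% toward 255:
  R: 54 + 20.1 = 74.1 → 74
  G: 205 + 0.1×(255−205) = 205 + 5 = 210 → 210
  B: 229 + 0.1×(255−229) = 229 + 2.6 = 231.6 → 232

rgb(74, 210, 232)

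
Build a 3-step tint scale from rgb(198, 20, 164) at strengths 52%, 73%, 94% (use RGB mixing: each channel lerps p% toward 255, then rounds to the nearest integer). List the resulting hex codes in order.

52%: (198 + 29.64 = 227.64→228, 20 + 122.2 = 142.2→142, 164 + 47.32 = 211.32→211) → #E48ED3
73%: (198 + 41.61 = 239.61→240, 20 + 171.55 = 191.55→192, 164 + 66.43 = 230.43→230) → #F0C0E6
94%: (198 + 53.58 = 251.58→252, 20 + 220.9 = 240.9→241, 164 + 85.54 = 249.54→250) → #FCF1FA

#E48ED3, #F0C0E6, #FCF1FA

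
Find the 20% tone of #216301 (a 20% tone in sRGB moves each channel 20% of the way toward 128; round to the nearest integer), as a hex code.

#216301 is rgb(33, 99, 1).
Lerp each channel 20% toward 128:
  R: 33 + 0.2×(128−33) = 33 + 19 = 52 → 52
  G: 99 + 5.8 = 104.8 → 105
  B: 1 + 0.2×(128−1) = 1 + 25.4 = 26.4 → 26
rgb(52, 105, 26) = #34691A.

#34691A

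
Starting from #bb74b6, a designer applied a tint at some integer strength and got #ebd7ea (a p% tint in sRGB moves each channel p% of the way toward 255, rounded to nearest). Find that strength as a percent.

#bb74b6 is rgb(187, 116, 182); #ebd7ea is rgb(235, 215, 234).
On the G channel (widest range): 215 ≈ 116 + (p/100)(255 − 116), so p ≈ 100×(215 − 116)/(255 − 116) = 9900/139 = 71.22.
p = 71 reproduces all three channels after rounding.

71%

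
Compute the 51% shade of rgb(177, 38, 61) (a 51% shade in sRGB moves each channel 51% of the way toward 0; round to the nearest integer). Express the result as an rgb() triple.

Per channel, c → c + 0.51(0 − c):
  R: 177 + 0.51×(0−177) = 177 − 90.27 = 86.73 → 87
  G: 38 + 0.51×(0−38) = 38 − 19.38 = 18.62 → 19
  B: 61 + 0.51×(0−61) = 61 − 31.11 = 29.89 → 30

rgb(87, 19, 30)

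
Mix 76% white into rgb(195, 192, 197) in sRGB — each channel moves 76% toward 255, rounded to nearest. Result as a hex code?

#f1f0f1

Per channel, c → c + 0.76(255 − c):
  R: 195 + 0.76×(255−195) = 195 + 45.6 = 240.6 → 241
  G: 192 + 0.76×(255−192) = 192 + 47.88 = 239.88 → 240
  B: 197 + 44.08 = 241.08 → 241
rgb(241, 240, 241) = #f1f0f1.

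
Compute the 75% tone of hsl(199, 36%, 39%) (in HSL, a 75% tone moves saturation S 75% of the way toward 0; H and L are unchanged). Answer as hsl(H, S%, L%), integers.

hsl(199, 9%, 39%)

S moves 75% from 36 toward 0: 36 − 27 = 9 → 9.
H and L are unchanged.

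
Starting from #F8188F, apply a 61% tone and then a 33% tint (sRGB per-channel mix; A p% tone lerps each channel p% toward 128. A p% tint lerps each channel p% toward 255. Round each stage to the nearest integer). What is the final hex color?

#F8188F is rgb(248, 24, 143).
Lerp each channel 61% toward 128:
  R: 248 + 0.61×(128−248) = 248 − 73.2 = 174.8 → 175
  G: 24 + 63.44 = 87.44 → 87
  B: 143 + 0.61×(128−143) = 143 − 9.15 = 133.85 → 134
After the tone: rgb(175, 87, 134) = #AF5786.
A 33% tint moves each channel 33% toward 255:
  R: 175 + 0.33×(255−175) = 175 + 26.4 = 201.4 → 201
  G: 87 + 0.33×(255−87) = 87 + 55.44 = 142.44 → 142
  B: 134 + 0.33×(255−134) = 134 + 39.93 = 173.93 → 174
rgb(201, 142, 174) = #C98EAE.

#C98EAE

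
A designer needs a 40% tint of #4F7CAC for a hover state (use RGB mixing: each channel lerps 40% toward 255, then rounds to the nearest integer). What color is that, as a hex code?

#95B0CD

#4F7CAC is rgb(79, 124, 172).
A 40% tint moves each channel 40% toward 255:
  R: 79 + 70.4 = 149.4 → 149
  G: 124 + 52.4 = 176.4 → 176
  B: 172 + 0.4×(255−172) = 172 + 33.2 = 205.2 → 205
rgb(149, 176, 205) = #95B0CD.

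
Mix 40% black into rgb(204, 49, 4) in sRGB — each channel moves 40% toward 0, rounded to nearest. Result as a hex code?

Per channel, c → c + 0.4(0 − c):
  R: 204 + 0.4×(0−204) = 204 − 81.6 = 122.4 → 122
  G: 49 − 19.6 = 29.4 → 29
  B: 4 − 1.6 = 2.4 → 2
rgb(122, 29, 2) = #7A1D02.

#7A1D02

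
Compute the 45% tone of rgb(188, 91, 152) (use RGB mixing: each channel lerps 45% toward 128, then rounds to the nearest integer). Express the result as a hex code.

#a16c8d

A 45% tone moves each channel 45% toward 128:
  R: 188 − 27 = 161 → 161
  G: 91 + 0.45×(128−91) = 91 + 16.65 = 107.65 → 108
  B: 152 − 10.8 = 141.2 → 141
rgb(161, 108, 141) = #a16c8d.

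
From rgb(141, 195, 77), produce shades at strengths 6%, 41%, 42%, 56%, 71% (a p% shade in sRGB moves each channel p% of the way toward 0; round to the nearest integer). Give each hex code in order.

#85B748, #53732D, #52712D, #3E5622, #293916

6%: (141 − 8.46 = 132.54→133, 195 − 11.7 = 183.3→183, 77 − 4.62 = 72.38→72) → #85B748
41%: (141 − 57.81 = 83.19→83, 195 − 79.95 = 115.05→115, 77 − 31.57 = 45.43→45) → #53732D
42%: (141 − 59.22 = 81.78→82, 195 − 81.9 = 113.1→113, 77 − 32.34 = 44.66→45) → #52712D
56%: (141 − 78.96 = 62.04→62, 195 − 109.2 = 85.8→86, 77 − 43.12 = 33.88→34) → #3E5622
71%: (141 − 100.11 = 40.89→41, 195 − 138.45 = 56.55→57, 77 − 54.67 = 22.33→22) → #293916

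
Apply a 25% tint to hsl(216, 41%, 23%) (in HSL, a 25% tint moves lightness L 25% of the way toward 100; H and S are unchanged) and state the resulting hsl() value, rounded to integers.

L moves 25% from 23 toward 100: 23 + 19.25 = 42.25 → 42.
H and S are unchanged.

hsl(216, 41%, 42%)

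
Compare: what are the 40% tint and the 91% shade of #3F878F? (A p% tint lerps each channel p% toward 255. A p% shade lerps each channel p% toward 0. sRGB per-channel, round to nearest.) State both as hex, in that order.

#3F878F is rgb(63, 135, 143).
40% tint:
  R: 63 + 0.4×(255−63) = 63 + 76.8 = 139.8 → 140
  G: 135 + 0.4×(255−135) = 135 + 48 = 183 → 183
  B: 143 + 44.8 = 187.8 → 188
  → #8CB7BC
91% shade:
  R: 63 + 0.91×(0−63) = 63 − 57.33 = 5.67 → 6
  G: 135 − 122.85 = 12.15 → 12
  B: 143 + 0.91×(0−143) = 143 − 130.13 = 12.87 → 13
  → #060C0D

#8CB7BC, #060C0D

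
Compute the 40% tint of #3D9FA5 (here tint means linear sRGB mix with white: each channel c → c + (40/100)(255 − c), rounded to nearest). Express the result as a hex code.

#8BC5C9

#3D9FA5 is rgb(61, 159, 165).
A 40% tint moves each channel 40% toward 255:
  R: 61 + 77.6 = 138.6 → 139
  G: 159 + 0.4×(255−159) = 159 + 38.4 = 197.4 → 197
  B: 165 + 0.4×(255−165) = 165 + 36 = 201 → 201
rgb(139, 197, 201) = #8BC5C9.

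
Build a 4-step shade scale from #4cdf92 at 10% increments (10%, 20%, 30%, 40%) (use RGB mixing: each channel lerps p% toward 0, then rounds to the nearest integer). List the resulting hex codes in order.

#44c983, #3db275, #359c66, #2e8658

#4cdf92 is rgb(76, 223, 146).
10%: (76 − 7.6 = 68.4→68, 223 − 22.3 = 200.7→201, 146 − 14.6 = 131.4→131) → #44c983
20%: (76 − 15.2 = 60.8→61, 223 − 44.6 = 178.4→178, 146 − 29.2 = 116.8→117) → #3db275
30%: (76 − 22.8 = 53.2→53, 223 − 66.9 = 156.1→156, 146 − 43.8 = 102.2→102) → #359c66
40%: (76 − 30.4 = 45.6→46, 223 − 89.2 = 133.8→134, 146 − 58.4 = 87.6→88) → #2e8658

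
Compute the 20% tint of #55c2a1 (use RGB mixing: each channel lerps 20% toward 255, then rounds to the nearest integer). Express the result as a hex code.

#77ceb4

#55c2a1 is rgb(85, 194, 161).
A 20% tint moves each channel 20% toward 255:
  R: 85 + 0.2×(255−85) = 85 + 34 = 119 → 119
  G: 194 + 0.2×(255−194) = 194 + 12.2 = 206.2 → 206
  B: 161 + 0.2×(255−161) = 161 + 18.8 = 179.8 → 180
rgb(119, 206, 180) = #77ceb4.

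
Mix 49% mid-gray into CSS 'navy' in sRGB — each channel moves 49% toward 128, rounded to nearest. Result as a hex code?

CSS navy is rgb(0, 0, 128).
Lerp each channel 49% toward 128:
  R: 0 + 0.49×(128−0) = 0 + 62.72 = 62.72 → 63
  G: 0 + 0.49×(128−0) = 0 + 62.72 = 62.72 → 63
  B: 128 + 0 = 128 → 128
rgb(63, 63, 128) = #3F3F80.

#3F3F80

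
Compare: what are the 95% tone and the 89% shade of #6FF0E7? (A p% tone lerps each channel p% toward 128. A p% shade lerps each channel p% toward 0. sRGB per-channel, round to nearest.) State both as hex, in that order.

#7F8685, #0C1A19

#6FF0E7 is rgb(111, 240, 231).
95% tone:
  R: 111 + 16.15 = 127.15 → 127
  G: 240 − 106.4 = 133.6 → 134
  B: 231 − 97.85 = 133.15 → 133
  → #7F8685
89% shade:
  R: 111 − 98.79 = 12.21 → 12
  G: 240 − 213.6 = 26.4 → 26
  B: 231 + 0.89×(0−231) = 231 − 205.59 = 25.41 → 25
  → #0C1A19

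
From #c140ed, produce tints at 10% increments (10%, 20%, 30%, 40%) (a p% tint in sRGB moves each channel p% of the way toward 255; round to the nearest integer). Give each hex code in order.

#c753ef, #cd66f1, #d479f2, #da8cf4

#c140ed is rgb(193, 64, 237).
10%: (193 + 6.2 = 199.2→199, 64 + 19.1 = 83.1→83, 237 + 1.8 = 238.8→239) → #c753ef
20%: (193 + 12.4 = 205.4→205, 64 + 38.2 = 102.2→102, 237 + 3.6 = 240.6→241) → #cd66f1
30%: (193 + 18.6 = 211.6→212, 64 + 57.3 = 121.3→121, 237 + 5.4 = 242.4→242) → #d479f2
40%: (193 + 24.8 = 217.8→218, 64 + 76.4 = 140.4→140, 237 + 7.2 = 244.2→244) → #da8cf4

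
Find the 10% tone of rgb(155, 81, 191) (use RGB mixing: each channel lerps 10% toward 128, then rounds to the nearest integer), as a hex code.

A 10% tone moves each channel 10% toward 128:
  R: 155 + 0.1×(128−155) = 155 − 2.7 = 152.3 → 152
  G: 81 + 0.1×(128−81) = 81 + 4.7 = 85.7 → 86
  B: 191 − 6.3 = 184.7 → 185
rgb(152, 86, 185) = #9856B9.

#9856B9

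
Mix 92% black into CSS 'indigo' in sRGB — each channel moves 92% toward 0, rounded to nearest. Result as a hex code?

#06000a

CSS indigo is rgb(75, 0, 130).
Per channel, c → c + 0.92(0 − c):
  R: 75 − 69 = 6 → 6
  G: 0 + 0.92×(0−0) = 0 + 0 = 0 → 0
  B: 130 − 119.6 = 10.4 → 10
rgb(6, 0, 10) = #06000a.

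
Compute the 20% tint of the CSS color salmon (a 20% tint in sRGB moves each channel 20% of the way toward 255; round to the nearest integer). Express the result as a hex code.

CSS salmon is rgb(250, 128, 114).
Per channel, c → c + 0.2(255 − c):
  R: 250 + 1 = 251 → 251
  G: 128 + 0.2×(255−128) = 128 + 25.4 = 153.4 → 153
  B: 114 + 0.2×(255−114) = 114 + 28.2 = 142.2 → 142
rgb(251, 153, 142) = #FB998E.

#FB998E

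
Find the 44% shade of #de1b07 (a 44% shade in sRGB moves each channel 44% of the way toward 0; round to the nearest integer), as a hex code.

#de1b07 is rgb(222, 27, 7).
Lerp each channel 44% toward 0:
  R: 222 + 0.44×(0−222) = 222 − 97.68 = 124.32 → 124
  G: 27 − 11.88 = 15.12 → 15
  B: 7 + 0.44×(0−7) = 7 − 3.08 = 3.92 → 4
rgb(124, 15, 4) = #7c0f04.

#7c0f04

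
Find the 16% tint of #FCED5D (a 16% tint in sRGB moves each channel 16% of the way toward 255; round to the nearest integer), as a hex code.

#FCED5D is rgb(252, 237, 93).
A 16% tint moves each channel 16% toward 255:
  R: 252 + 0.16×(255−252) = 252 + 0.48 = 252.48 → 252
  G: 237 + 0.16×(255−237) = 237 + 2.88 = 239.88 → 240
  B: 93 + 25.92 = 118.92 → 119
rgb(252, 240, 119) = #FCF077.

#FCF077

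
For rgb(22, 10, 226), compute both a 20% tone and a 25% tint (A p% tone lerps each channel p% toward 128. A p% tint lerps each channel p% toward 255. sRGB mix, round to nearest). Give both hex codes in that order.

#2B22CE, #5047E9

20% tone:
  R: 22 + 21.2 = 43.2 → 43
  G: 10 + 0.2×(128−10) = 10 + 23.6 = 33.6 → 34
  B: 226 + 0.2×(128−226) = 226 − 19.6 = 206.4 → 206
  → #2B22CE
25% tint:
  R: 22 + 0.25×(255−22) = 22 + 58.25 = 80.25 → 80
  G: 10 + 0.25×(255−10) = 10 + 61.25 = 71.25 → 71
  B: 226 + 0.25×(255−226) = 226 + 7.25 = 233.25 → 233
  → #5047E9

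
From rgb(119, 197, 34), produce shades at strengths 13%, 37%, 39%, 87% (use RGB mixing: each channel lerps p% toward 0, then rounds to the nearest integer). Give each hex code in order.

13%: (119 − 15.47 = 103.53→104, 197 − 25.61 = 171.39→171, 34 − 4.42 = 29.58→30) → #68AB1E
37%: (119 − 44.03 = 74.97→75, 197 − 72.89 = 124.11→124, 34 − 12.58 = 21.42→21) → #4B7C15
39%: (119 − 46.41 = 72.59→73, 197 − 76.83 = 120.17→120, 34 − 13.26 = 20.74→21) → #497815
87%: (119 − 103.53 = 15.47→15, 197 − 171.39 = 25.61→26, 34 − 29.58 = 4.42→4) → #0F1A04

#68AB1E, #4B7C15, #497815, #0F1A04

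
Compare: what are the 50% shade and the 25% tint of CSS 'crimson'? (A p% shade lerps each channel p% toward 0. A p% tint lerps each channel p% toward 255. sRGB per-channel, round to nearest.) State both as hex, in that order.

#6E0A1E, #E54F6D

CSS crimson is rgb(220, 20, 60).
50% shade:
  R: 220 + 0.5×(0−220) = 220 − 110 = 110 → 110
  G: 20 + 0.5×(0−20) = 20 − 10 = 10 → 10
  B: 60 + 0.5×(0−60) = 60 − 30 = 30 → 30
  → #6E0A1E
25% tint:
  R: 220 + 8.75 = 228.75 → 229
  G: 20 + 58.75 = 78.75 → 79
  B: 60 + 48.75 = 108.75 → 109
  → #E54F6D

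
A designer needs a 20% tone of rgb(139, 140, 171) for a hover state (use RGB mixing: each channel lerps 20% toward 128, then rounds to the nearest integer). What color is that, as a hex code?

Per channel, c → c + 0.2(128 − c):
  R: 139 − 2.2 = 136.8 → 137
  G: 140 + 0.2×(128−140) = 140 − 2.4 = 137.6 → 138
  B: 171 + 0.2×(128−171) = 171 − 8.6 = 162.4 → 162
rgb(137, 138, 162) = #898aa2.

#898aa2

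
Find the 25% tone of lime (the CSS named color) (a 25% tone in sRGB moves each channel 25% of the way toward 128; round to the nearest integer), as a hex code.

CSS lime is rgb(0, 255, 0).
A 25% tone moves each channel 25% toward 128:
  R: 0 + 32 = 32 → 32
  G: 255 + 0.25×(128−255) = 255 − 31.75 = 223.25 → 223
  B: 0 + 0.25×(128−0) = 0 + 32 = 32 → 32
rgb(32, 223, 32) = #20DF20.

#20DF20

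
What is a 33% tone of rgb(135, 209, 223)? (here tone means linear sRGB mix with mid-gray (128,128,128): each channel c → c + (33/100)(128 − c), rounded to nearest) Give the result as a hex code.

A 33% tone moves each channel 33% toward 128:
  R: 135 + 0.33×(128−135) = 135 − 2.31 = 132.69 → 133
  G: 209 + 0.33×(128−209) = 209 − 26.73 = 182.27 → 182
  B: 223 − 31.35 = 191.65 → 192
rgb(133, 182, 192) = #85B6C0.

#85B6C0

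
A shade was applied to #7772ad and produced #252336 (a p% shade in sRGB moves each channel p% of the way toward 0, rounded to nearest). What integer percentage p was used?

69%

#7772ad is rgb(119, 114, 173); #252336 is rgb(37, 35, 54).
On the B channel (widest range): 54 ≈ 173 + (p/100)(0 − 173), so p ≈ 100×(54 − 173)/(0 − 173) = -11900/-173 = 68.79.
p = 69 reproduces all three channels after rounding.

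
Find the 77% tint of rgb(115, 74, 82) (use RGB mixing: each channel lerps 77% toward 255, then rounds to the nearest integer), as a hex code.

#DFD5D7

A 77% tint moves each channel 77% toward 255:
  R: 115 + 0.77×(255−115) = 115 + 107.8 = 222.8 → 223
  G: 74 + 0.77×(255−74) = 74 + 139.37 = 213.37 → 213
  B: 82 + 133.21 = 215.21 → 215
rgb(223, 213, 215) = #DFD5D7.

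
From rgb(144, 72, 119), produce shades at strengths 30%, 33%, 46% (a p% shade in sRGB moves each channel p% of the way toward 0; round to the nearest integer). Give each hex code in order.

30%: (144 − 43.2 = 100.8→101, 72 − 21.6 = 50.4→50, 119 − 35.7 = 83.3→83) → #653253
33%: (144 − 47.52 = 96.48→96, 72 − 23.76 = 48.24→48, 119 − 39.27 = 79.73→80) → #603050
46%: (144 − 66.24 = 77.76→78, 72 − 33.12 = 38.88→39, 119 − 54.74 = 64.26→64) → #4E2740

#653253, #603050, #4E2740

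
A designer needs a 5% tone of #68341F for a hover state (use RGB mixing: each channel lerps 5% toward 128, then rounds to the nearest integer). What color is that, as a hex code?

#68341F is rgb(104, 52, 31).
Lerp each channel 5% toward 128:
  R: 104 + 1.2 = 105.2 → 105
  G: 52 + 0.05×(128−52) = 52 + 3.8 = 55.8 → 56
  B: 31 + 0.05×(128−31) = 31 + 4.85 = 35.85 → 36
rgb(105, 56, 36) = #693824.

#693824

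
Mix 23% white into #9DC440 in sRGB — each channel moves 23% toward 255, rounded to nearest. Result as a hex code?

#B4D26C

#9DC440 is rgb(157, 196, 64).
A 23% tint moves each channel 23% toward 255:
  R: 157 + 0.23×(255−157) = 157 + 22.54 = 179.54 → 180
  G: 196 + 0.23×(255−196) = 196 + 13.57 = 209.57 → 210
  B: 64 + 0.23×(255−64) = 64 + 43.93 = 107.93 → 108
rgb(180, 210, 108) = #B4D26C.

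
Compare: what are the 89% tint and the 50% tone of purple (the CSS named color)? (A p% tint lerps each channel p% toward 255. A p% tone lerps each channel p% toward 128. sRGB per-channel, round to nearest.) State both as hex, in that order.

CSS purple is rgb(128, 0, 128).
89% tint:
  R: 128 + 0.89×(255−128) = 128 + 113.03 = 241.03 → 241
  G: 0 + 0.89×(255−0) = 0 + 226.95 = 226.95 → 227
  B: 128 + 113.03 = 241.03 → 241
  → #f1e3f1
50% tone:
  R: 128 + 0 = 128 → 128
  G: 0 + 0.5×(128−0) = 0 + 64 = 64 → 64
  B: 128 + 0.5×(128−128) = 128 + 0 = 128 → 128
  → #804080

#f1e3f1, #804080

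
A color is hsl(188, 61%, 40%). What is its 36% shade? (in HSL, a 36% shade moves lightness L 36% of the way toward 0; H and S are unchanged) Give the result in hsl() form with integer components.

L moves 36% from 40 toward 0: 40 − 14.4 = 25.6 → 26.
H and S are unchanged.

hsl(188, 61%, 26%)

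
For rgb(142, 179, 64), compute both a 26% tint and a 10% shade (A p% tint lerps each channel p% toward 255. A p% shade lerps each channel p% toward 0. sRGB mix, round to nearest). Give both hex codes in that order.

26% tint:
  R: 142 + 0.26×(255−142) = 142 + 29.38 = 171.38 → 171
  G: 179 + 0.26×(255−179) = 179 + 19.76 = 198.76 → 199
  B: 64 + 0.26×(255−64) = 64 + 49.66 = 113.66 → 114
  → #abc772
10% shade:
  R: 142 + 0.1×(0−142) = 142 − 14.2 = 127.8 → 128
  G: 179 − 17.9 = 161.1 → 161
  B: 64 + 0.1×(0−64) = 64 − 6.4 = 57.6 → 58
  → #80a13a

#abc772, #80a13a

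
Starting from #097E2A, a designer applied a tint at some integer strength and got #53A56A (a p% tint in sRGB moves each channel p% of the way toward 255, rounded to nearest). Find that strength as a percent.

#097E2A is rgb(9, 126, 42); #53A56A is rgb(83, 165, 106).
On the R channel (widest range): 83 ≈ 9 + (p/100)(255 − 9), so p ≈ 100×(83 − 9)/(255 − 9) = 7400/246 = 30.08.
p = 30 reproduces all three channels after rounding.

30%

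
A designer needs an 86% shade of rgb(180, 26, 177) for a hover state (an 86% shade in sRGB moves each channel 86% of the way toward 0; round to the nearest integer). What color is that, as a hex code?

#190419

Lerp each channel 86% toward 0:
  R: 180 + 0.86×(0−180) = 180 − 154.8 = 25.2 → 25
  G: 26 + 0.86×(0−26) = 26 − 22.36 = 3.64 → 4
  B: 177 + 0.86×(0−177) = 177 − 152.22 = 24.78 → 25
rgb(25, 4, 25) = #190419.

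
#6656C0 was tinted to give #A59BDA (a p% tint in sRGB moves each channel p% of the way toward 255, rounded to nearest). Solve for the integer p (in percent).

#6656C0 is rgb(102, 86, 192); #A59BDA is rgb(165, 155, 218).
On the G channel (widest range): 155 ≈ 86 + (p/100)(255 − 86), so p ≈ 100×(155 − 86)/(255 − 86) = 6900/169 = 40.83.
p = 41 reproduces all three channels after rounding.

41%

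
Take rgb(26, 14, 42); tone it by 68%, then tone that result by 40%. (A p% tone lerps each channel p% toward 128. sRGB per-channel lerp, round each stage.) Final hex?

#6C6A6F

Lerp each channel 68% toward 128:
  R: 26 + 69.36 = 95.36 → 95
  G: 14 + 77.52 = 91.52 → 92
  B: 42 + 58.48 = 100.48 → 100
After the tone: rgb(95, 92, 100) = #5F5C64.
Lerp each channel 40% toward 128:
  R: 95 + 13.2 = 108.2 → 108
  G: 92 + 0.4×(128−92) = 92 + 14.4 = 106.4 → 106
  B: 100 + 0.4×(128−100) = 100 + 11.2 = 111.2 → 111
rgb(108, 106, 111) = #6C6A6F.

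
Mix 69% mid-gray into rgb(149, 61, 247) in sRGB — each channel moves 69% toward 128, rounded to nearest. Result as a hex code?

Lerp each channel 69% toward 128:
  R: 149 + 0.69×(128−149) = 149 − 14.49 = 134.51 → 135
  G: 61 + 46.23 = 107.23 → 107
  B: 247 + 0.69×(128−247) = 247 − 82.11 = 164.89 → 165
rgb(135, 107, 165) = #876BA5.

#876BA5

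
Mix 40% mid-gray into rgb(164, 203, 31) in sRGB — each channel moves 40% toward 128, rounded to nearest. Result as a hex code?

Lerp each channel 40% toward 128:
  R: 164 + 0.4×(128−164) = 164 − 14.4 = 149.6 → 150
  G: 203 + 0.4×(128−203) = 203 − 30 = 173 → 173
  B: 31 + 38.8 = 69.8 → 70
rgb(150, 173, 70) = #96ad46.

#96ad46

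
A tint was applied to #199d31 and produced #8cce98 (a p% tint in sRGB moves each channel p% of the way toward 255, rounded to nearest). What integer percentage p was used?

#199d31 is rgb(25, 157, 49); #8cce98 is rgb(140, 206, 152).
On the R channel (widest range): 140 ≈ 25 + (p/100)(255 − 25), so p ≈ 100×(140 − 25)/(255 − 25) = 11500/230 = 50.00.
p = 50 reproduces all three channels after rounding.

50%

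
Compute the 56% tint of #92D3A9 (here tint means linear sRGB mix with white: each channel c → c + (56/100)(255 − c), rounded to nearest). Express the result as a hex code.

#92D3A9 is rgb(146, 211, 169).
Lerp each channel 56% toward 255:
  R: 146 + 61.04 = 207.04 → 207
  G: 211 + 0.56×(255−211) = 211 + 24.64 = 235.64 → 236
  B: 169 + 0.56×(255−169) = 169 + 48.16 = 217.16 → 217
rgb(207, 236, 217) = #CFECD9.

#CFECD9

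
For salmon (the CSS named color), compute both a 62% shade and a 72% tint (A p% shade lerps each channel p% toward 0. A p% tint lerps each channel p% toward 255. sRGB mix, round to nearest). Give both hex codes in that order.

#5F312B, #FEDBD8

CSS salmon is rgb(250, 128, 114).
62% shade:
  R: 250 + 0.62×(0−250) = 250 − 155 = 95 → 95
  G: 128 + 0.62×(0−128) = 128 − 79.36 = 48.64 → 49
  B: 114 + 0.62×(0−114) = 114 − 70.68 = 43.32 → 43
  → #5F312B
72% tint:
  R: 250 + 3.6 = 253.6 → 254
  G: 128 + 0.72×(255−128) = 128 + 91.44 = 219.44 → 219
  B: 114 + 101.52 = 215.52 → 216
  → #FEDBD8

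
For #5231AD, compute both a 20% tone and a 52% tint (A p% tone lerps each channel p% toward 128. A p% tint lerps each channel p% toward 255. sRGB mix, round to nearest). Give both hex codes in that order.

#5B41A4, #AC9CD8

#5231AD is rgb(82, 49, 173).
20% tone:
  R: 82 + 9.2 = 91.2 → 91
  G: 49 + 0.2×(128−49) = 49 + 15.8 = 64.8 → 65
  B: 173 − 9 = 164 → 164
  → #5B41A4
52% tint:
  R: 82 + 0.52×(255−82) = 82 + 89.96 = 171.96 → 172
  G: 49 + 107.12 = 156.12 → 156
  B: 173 + 42.64 = 215.64 → 216
  → #AC9CD8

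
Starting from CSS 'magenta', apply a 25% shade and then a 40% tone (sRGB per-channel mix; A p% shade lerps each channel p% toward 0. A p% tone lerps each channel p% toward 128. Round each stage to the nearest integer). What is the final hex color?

#A633A6

CSS magenta is rgb(255, 0, 255).
Per channel, c → c + 0.25(0 − c):
  R: 255 − 63.75 = 191.25 → 191
  G: 0 + 0.25×(0−0) = 0 + 0 = 0 → 0
  B: 255 − 63.75 = 191.25 → 191
After the shade: rgb(191, 0, 191) = #BF00BF.
A 40% tone moves each channel 40% toward 128:
  R: 191 − 25.2 = 165.8 → 166
  G: 0 + 51.2 = 51.2 → 51
  B: 191 + 0.4×(128−191) = 191 − 25.2 = 165.8 → 166
rgb(166, 51, 166) = #A633A6.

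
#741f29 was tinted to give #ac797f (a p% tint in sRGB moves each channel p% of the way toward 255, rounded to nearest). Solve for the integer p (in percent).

40%

#741f29 is rgb(116, 31, 41); #ac797f is rgb(172, 121, 127).
On the G channel (widest range): 121 ≈ 31 + (p/100)(255 − 31), so p ≈ 100×(121 − 31)/(255 − 31) = 9000/224 = 40.18.
p = 40 reproduces all three channels after rounding.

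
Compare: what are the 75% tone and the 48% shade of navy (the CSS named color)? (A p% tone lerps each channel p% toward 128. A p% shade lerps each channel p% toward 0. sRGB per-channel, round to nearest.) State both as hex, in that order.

#606080, #000043

CSS navy is rgb(0, 0, 128).
75% tone:
  R: 0 + 0.75×(128−0) = 0 + 96 = 96 → 96
  G: 0 + 0.75×(128−0) = 0 + 96 = 96 → 96
  B: 128 + 0.75×(128−128) = 128 + 0 = 128 → 128
  → #606080
48% shade:
  R: 0 + 0 = 0 → 0
  G: 0 + 0.48×(0−0) = 0 + 0 = 0 → 0
  B: 128 + 0.48×(0−128) = 128 − 61.44 = 66.56 → 67
  → #000043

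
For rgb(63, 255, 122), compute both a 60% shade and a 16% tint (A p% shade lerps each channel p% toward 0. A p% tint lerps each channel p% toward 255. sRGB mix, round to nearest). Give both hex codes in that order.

#196631, #5EFF8F

60% shade:
  R: 63 + 0.6×(0−63) = 63 − 37.8 = 25.2 → 25
  G: 255 + 0.6×(0−255) = 255 − 153 = 102 → 102
  B: 122 − 73.2 = 48.8 → 49
  → #196631
16% tint:
  R: 63 + 0.16×(255−63) = 63 + 30.72 = 93.72 → 94
  G: 255 + 0.16×(255−255) = 255 + 0 = 255 → 255
  B: 122 + 21.28 = 143.28 → 143
  → #5EFF8F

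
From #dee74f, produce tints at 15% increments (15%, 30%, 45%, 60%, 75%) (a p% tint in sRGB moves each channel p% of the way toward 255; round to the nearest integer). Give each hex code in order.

#dee74f is rgb(222, 231, 79).
15%: (222 + 4.95 = 226.95→227, 231 + 3.6 = 234.6→235, 79 + 26.4 = 105.4→105) → #e3eb69
30%: (222 + 9.9 = 231.9→232, 231 + 7.2 = 238.2→238, 79 + 52.8 = 131.8→132) → #e8ee84
45%: (222 + 14.85 = 236.85→237, 231 + 10.8 = 241.8→242, 79 + 79.2 = 158.2→158) → #edf29e
60%: (222 + 19.8 = 241.8→242, 231 + 14.4 = 245.4→245, 79 + 105.6 = 184.6→185) → #f2f5b9
75%: (222 + 24.75 = 246.75→247, 231 + 18 = 249→249, 79 + 132 = 211→211) → #f7f9d3

#e3eb69, #e8ee84, #edf29e, #f2f5b9, #f7f9d3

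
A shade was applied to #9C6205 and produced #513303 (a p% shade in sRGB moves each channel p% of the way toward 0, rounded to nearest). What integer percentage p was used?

#9C6205 is rgb(156, 98, 5); #513303 is rgb(81, 51, 3).
On the R channel (widest range): 81 ≈ 156 + (p/100)(0 − 156), so p ≈ 100×(81 − 156)/(0 − 156) = -7500/-156 = 48.08.
p = 48 reproduces all three channels after rounding.

48%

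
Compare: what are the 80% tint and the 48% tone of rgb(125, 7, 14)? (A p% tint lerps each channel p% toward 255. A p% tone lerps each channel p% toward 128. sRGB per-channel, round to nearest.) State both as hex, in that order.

80% tint:
  R: 125 + 104 = 229 → 229
  G: 7 + 198.4 = 205.4 → 205
  B: 14 + 0.8×(255−14) = 14 + 192.8 = 206.8 → 207
  → #e5cdcf
48% tone:
  R: 125 + 0.48×(128−125) = 125 + 1.44 = 126.44 → 126
  G: 7 + 58.08 = 65.08 → 65
  B: 14 + 0.48×(128−14) = 14 + 54.72 = 68.72 → 69
  → #7e4145

#e5cdcf, #7e4145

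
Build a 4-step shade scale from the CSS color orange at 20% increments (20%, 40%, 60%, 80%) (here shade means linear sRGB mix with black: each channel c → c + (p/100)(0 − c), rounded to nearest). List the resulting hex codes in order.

CSS orange is rgb(255, 165, 0).
20%: (255 − 51 = 204→204, 165 − 33 = 132→132, 0→0) → #CC8400
40%: (255 − 102 = 153→153, 165 − 66 = 99→99, 0→0) → #996300
60%: (255 − 153 = 102→102, 165 − 99 = 66→66, 0→0) → #664200
80%: (255 − 204 = 51→51, 165 − 132 = 33→33, 0→0) → #332100

#CC8400, #996300, #664200, #332100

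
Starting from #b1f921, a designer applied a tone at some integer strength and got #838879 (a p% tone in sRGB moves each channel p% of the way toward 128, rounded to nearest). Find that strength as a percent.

#b1f921 is rgb(177, 249, 33); #838879 is rgb(131, 136, 121).
On the G channel (widest range): 136 ≈ 249 + (p/100)(128 − 249), so p ≈ 100×(136 − 249)/(128 − 249) = -11300/-121 = 93.39.
p = 93 reproduces all three channels after rounding.

93%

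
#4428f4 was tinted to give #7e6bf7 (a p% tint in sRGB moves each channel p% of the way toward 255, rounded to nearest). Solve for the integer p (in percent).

31%

#4428f4 is rgb(68, 40, 244); #7e6bf7 is rgb(126, 107, 247).
On the G channel (widest range): 107 ≈ 40 + (p/100)(255 − 40), so p ≈ 100×(107 − 40)/(255 − 40) = 6700/215 = 31.16.
p = 31 reproduces all three channels after rounding.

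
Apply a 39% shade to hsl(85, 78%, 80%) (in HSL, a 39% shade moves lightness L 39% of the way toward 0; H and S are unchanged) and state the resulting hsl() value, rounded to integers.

L moves 39% from 80 toward 0: 80 − 31.2 = 48.8 → 49.
H and S are unchanged.

hsl(85, 78%, 49%)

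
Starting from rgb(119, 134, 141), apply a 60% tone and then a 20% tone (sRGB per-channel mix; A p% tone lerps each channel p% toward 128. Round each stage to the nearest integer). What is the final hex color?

Lerp each channel 60% toward 128:
  R: 119 + 0.6×(128−119) = 119 + 5.4 = 124.4 → 124
  G: 134 + 0.6×(128−134) = 134 − 3.6 = 130.4 → 130
  B: 141 − 7.8 = 133.2 → 133
After the tone: rgb(124, 130, 133) = #7c8285.
Per channel, c → c + 0.2(128 − c):
  R: 124 + 0.2×(128−124) = 124 + 0.8 = 124.8 → 125
  G: 130 − 0.4 = 129.6 → 130
  B: 133 − 1 = 132 → 132
rgb(125, 130, 132) = #7d8284.

#7d8284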